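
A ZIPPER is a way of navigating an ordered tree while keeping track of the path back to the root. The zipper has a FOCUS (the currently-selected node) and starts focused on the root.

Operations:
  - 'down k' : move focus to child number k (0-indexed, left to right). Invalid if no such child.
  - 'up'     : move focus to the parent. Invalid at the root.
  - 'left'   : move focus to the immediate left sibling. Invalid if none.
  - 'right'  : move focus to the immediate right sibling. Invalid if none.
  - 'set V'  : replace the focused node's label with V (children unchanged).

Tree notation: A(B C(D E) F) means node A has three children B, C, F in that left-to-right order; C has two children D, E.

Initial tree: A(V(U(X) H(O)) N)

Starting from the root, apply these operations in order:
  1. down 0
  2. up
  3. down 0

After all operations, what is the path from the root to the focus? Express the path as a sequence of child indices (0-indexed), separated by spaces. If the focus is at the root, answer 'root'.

Answer: 0

Derivation:
Step 1 (down 0): focus=V path=0 depth=1 children=['U', 'H'] left=[] right=['N'] parent=A
Step 2 (up): focus=A path=root depth=0 children=['V', 'N'] (at root)
Step 3 (down 0): focus=V path=0 depth=1 children=['U', 'H'] left=[] right=['N'] parent=A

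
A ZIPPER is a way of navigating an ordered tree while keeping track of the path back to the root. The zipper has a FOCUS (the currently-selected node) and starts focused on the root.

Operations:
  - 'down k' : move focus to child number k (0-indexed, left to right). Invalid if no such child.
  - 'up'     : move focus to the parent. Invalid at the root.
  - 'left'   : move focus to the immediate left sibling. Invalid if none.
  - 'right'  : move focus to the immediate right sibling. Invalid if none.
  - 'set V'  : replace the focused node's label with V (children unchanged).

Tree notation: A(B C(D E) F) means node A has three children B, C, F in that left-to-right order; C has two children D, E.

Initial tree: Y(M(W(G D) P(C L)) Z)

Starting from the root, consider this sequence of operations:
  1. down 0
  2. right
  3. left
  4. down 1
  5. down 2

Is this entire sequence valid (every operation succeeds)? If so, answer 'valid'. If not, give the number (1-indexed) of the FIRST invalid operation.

Answer: 5

Derivation:
Step 1 (down 0): focus=M path=0 depth=1 children=['W', 'P'] left=[] right=['Z'] parent=Y
Step 2 (right): focus=Z path=1 depth=1 children=[] left=['M'] right=[] parent=Y
Step 3 (left): focus=M path=0 depth=1 children=['W', 'P'] left=[] right=['Z'] parent=Y
Step 4 (down 1): focus=P path=0/1 depth=2 children=['C', 'L'] left=['W'] right=[] parent=M
Step 5 (down 2): INVALID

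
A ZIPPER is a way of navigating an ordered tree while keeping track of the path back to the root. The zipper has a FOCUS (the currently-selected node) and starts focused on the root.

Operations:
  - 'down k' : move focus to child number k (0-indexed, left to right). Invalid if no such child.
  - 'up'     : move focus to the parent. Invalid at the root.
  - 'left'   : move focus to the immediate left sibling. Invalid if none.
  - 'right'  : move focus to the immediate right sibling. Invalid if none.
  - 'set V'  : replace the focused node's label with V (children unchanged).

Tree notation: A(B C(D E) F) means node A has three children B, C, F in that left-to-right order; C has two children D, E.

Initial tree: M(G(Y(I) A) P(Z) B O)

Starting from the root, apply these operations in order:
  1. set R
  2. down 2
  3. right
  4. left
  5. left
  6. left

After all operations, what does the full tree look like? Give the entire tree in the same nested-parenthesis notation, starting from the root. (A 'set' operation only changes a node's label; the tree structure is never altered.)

Answer: R(G(Y(I) A) P(Z) B O)

Derivation:
Step 1 (set R): focus=R path=root depth=0 children=['G', 'P', 'B', 'O'] (at root)
Step 2 (down 2): focus=B path=2 depth=1 children=[] left=['G', 'P'] right=['O'] parent=R
Step 3 (right): focus=O path=3 depth=1 children=[] left=['G', 'P', 'B'] right=[] parent=R
Step 4 (left): focus=B path=2 depth=1 children=[] left=['G', 'P'] right=['O'] parent=R
Step 5 (left): focus=P path=1 depth=1 children=['Z'] left=['G'] right=['B', 'O'] parent=R
Step 6 (left): focus=G path=0 depth=1 children=['Y', 'A'] left=[] right=['P', 'B', 'O'] parent=R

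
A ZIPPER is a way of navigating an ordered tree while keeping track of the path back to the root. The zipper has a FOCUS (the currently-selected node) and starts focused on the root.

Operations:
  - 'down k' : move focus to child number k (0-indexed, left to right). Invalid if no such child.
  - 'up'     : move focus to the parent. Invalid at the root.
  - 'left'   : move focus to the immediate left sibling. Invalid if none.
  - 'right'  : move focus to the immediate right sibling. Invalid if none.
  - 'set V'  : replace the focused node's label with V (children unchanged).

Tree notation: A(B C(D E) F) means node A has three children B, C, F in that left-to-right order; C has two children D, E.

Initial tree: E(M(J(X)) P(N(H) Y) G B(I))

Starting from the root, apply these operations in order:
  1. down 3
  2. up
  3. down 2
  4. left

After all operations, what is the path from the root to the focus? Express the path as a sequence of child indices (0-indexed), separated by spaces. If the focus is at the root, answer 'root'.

Step 1 (down 3): focus=B path=3 depth=1 children=['I'] left=['M', 'P', 'G'] right=[] parent=E
Step 2 (up): focus=E path=root depth=0 children=['M', 'P', 'G', 'B'] (at root)
Step 3 (down 2): focus=G path=2 depth=1 children=[] left=['M', 'P'] right=['B'] parent=E
Step 4 (left): focus=P path=1 depth=1 children=['N', 'Y'] left=['M'] right=['G', 'B'] parent=E

Answer: 1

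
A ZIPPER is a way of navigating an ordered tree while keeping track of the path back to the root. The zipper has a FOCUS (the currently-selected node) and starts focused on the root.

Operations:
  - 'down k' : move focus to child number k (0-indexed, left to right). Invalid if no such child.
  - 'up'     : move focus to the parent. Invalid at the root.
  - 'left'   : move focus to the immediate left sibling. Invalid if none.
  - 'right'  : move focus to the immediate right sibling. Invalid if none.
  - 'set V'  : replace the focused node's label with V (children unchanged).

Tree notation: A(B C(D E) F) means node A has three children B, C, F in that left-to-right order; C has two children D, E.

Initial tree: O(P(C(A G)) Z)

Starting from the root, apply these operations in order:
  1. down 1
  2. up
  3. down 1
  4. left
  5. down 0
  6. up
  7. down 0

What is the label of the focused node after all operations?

Step 1 (down 1): focus=Z path=1 depth=1 children=[] left=['P'] right=[] parent=O
Step 2 (up): focus=O path=root depth=0 children=['P', 'Z'] (at root)
Step 3 (down 1): focus=Z path=1 depth=1 children=[] left=['P'] right=[] parent=O
Step 4 (left): focus=P path=0 depth=1 children=['C'] left=[] right=['Z'] parent=O
Step 5 (down 0): focus=C path=0/0 depth=2 children=['A', 'G'] left=[] right=[] parent=P
Step 6 (up): focus=P path=0 depth=1 children=['C'] left=[] right=['Z'] parent=O
Step 7 (down 0): focus=C path=0/0 depth=2 children=['A', 'G'] left=[] right=[] parent=P

Answer: C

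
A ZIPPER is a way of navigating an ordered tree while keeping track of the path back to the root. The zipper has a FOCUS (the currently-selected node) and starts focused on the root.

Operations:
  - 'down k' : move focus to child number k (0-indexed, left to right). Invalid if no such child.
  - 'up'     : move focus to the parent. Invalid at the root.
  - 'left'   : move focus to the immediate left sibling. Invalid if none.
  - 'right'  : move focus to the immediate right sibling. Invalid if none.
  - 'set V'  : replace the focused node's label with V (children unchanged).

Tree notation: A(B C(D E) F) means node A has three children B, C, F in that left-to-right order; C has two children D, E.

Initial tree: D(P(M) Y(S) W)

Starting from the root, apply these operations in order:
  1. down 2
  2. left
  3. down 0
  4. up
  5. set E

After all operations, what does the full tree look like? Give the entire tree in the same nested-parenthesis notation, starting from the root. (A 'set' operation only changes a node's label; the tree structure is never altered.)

Step 1 (down 2): focus=W path=2 depth=1 children=[] left=['P', 'Y'] right=[] parent=D
Step 2 (left): focus=Y path=1 depth=1 children=['S'] left=['P'] right=['W'] parent=D
Step 3 (down 0): focus=S path=1/0 depth=2 children=[] left=[] right=[] parent=Y
Step 4 (up): focus=Y path=1 depth=1 children=['S'] left=['P'] right=['W'] parent=D
Step 5 (set E): focus=E path=1 depth=1 children=['S'] left=['P'] right=['W'] parent=D

Answer: D(P(M) E(S) W)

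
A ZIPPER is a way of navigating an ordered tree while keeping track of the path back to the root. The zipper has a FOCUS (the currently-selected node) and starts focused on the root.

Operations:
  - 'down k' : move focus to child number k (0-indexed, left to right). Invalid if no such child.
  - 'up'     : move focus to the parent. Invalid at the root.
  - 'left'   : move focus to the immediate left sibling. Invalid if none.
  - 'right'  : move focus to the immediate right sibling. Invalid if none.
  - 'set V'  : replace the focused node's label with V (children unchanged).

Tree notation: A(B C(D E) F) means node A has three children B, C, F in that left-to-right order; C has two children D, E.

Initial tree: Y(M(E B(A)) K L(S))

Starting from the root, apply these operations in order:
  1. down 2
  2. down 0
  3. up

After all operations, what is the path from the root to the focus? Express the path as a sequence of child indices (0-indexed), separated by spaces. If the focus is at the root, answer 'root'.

Step 1 (down 2): focus=L path=2 depth=1 children=['S'] left=['M', 'K'] right=[] parent=Y
Step 2 (down 0): focus=S path=2/0 depth=2 children=[] left=[] right=[] parent=L
Step 3 (up): focus=L path=2 depth=1 children=['S'] left=['M', 'K'] right=[] parent=Y

Answer: 2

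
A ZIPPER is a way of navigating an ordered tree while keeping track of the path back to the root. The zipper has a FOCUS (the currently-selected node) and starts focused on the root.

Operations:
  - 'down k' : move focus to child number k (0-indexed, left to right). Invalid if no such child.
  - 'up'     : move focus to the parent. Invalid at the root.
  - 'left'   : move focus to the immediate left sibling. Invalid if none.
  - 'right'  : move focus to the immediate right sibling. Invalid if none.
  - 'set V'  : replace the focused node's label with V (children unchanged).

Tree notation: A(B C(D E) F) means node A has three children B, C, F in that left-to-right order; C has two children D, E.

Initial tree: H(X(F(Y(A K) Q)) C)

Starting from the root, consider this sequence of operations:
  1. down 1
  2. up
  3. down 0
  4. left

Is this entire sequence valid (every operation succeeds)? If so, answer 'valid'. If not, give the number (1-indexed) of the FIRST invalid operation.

Step 1 (down 1): focus=C path=1 depth=1 children=[] left=['X'] right=[] parent=H
Step 2 (up): focus=H path=root depth=0 children=['X', 'C'] (at root)
Step 3 (down 0): focus=X path=0 depth=1 children=['F'] left=[] right=['C'] parent=H
Step 4 (left): INVALID

Answer: 4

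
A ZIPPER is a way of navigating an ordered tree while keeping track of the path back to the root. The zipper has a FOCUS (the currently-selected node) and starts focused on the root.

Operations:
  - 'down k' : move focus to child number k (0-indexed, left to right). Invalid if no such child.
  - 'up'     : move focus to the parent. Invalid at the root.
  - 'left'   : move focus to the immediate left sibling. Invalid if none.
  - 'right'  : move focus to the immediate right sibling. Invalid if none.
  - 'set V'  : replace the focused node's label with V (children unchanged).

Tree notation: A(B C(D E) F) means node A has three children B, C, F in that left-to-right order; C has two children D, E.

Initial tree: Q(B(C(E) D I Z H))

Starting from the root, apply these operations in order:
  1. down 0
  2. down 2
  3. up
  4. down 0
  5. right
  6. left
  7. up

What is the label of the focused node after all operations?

Step 1 (down 0): focus=B path=0 depth=1 children=['C', 'D', 'I', 'Z', 'H'] left=[] right=[] parent=Q
Step 2 (down 2): focus=I path=0/2 depth=2 children=[] left=['C', 'D'] right=['Z', 'H'] parent=B
Step 3 (up): focus=B path=0 depth=1 children=['C', 'D', 'I', 'Z', 'H'] left=[] right=[] parent=Q
Step 4 (down 0): focus=C path=0/0 depth=2 children=['E'] left=[] right=['D', 'I', 'Z', 'H'] parent=B
Step 5 (right): focus=D path=0/1 depth=2 children=[] left=['C'] right=['I', 'Z', 'H'] parent=B
Step 6 (left): focus=C path=0/0 depth=2 children=['E'] left=[] right=['D', 'I', 'Z', 'H'] parent=B
Step 7 (up): focus=B path=0 depth=1 children=['C', 'D', 'I', 'Z', 'H'] left=[] right=[] parent=Q

Answer: B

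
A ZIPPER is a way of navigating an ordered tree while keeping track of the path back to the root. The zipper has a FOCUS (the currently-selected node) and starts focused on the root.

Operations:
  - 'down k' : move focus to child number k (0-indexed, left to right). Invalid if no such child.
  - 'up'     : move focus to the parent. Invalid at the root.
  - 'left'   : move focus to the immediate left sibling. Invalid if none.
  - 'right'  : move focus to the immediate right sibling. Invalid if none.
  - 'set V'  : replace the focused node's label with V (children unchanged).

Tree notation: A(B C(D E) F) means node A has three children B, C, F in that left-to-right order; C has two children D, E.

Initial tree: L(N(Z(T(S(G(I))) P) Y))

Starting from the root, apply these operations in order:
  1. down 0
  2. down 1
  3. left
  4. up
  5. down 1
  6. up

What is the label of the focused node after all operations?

Step 1 (down 0): focus=N path=0 depth=1 children=['Z', 'Y'] left=[] right=[] parent=L
Step 2 (down 1): focus=Y path=0/1 depth=2 children=[] left=['Z'] right=[] parent=N
Step 3 (left): focus=Z path=0/0 depth=2 children=['T', 'P'] left=[] right=['Y'] parent=N
Step 4 (up): focus=N path=0 depth=1 children=['Z', 'Y'] left=[] right=[] parent=L
Step 5 (down 1): focus=Y path=0/1 depth=2 children=[] left=['Z'] right=[] parent=N
Step 6 (up): focus=N path=0 depth=1 children=['Z', 'Y'] left=[] right=[] parent=L

Answer: N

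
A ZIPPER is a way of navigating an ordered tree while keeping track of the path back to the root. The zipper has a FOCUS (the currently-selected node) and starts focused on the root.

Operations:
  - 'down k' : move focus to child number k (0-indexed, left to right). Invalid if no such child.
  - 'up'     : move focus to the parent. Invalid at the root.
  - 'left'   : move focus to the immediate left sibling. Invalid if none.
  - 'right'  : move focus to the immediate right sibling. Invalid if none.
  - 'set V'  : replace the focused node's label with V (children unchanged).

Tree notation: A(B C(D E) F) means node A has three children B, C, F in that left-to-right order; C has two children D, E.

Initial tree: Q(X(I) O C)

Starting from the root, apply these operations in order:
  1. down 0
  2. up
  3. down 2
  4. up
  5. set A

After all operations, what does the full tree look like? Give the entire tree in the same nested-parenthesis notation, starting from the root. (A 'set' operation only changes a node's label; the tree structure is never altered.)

Answer: A(X(I) O C)

Derivation:
Step 1 (down 0): focus=X path=0 depth=1 children=['I'] left=[] right=['O', 'C'] parent=Q
Step 2 (up): focus=Q path=root depth=0 children=['X', 'O', 'C'] (at root)
Step 3 (down 2): focus=C path=2 depth=1 children=[] left=['X', 'O'] right=[] parent=Q
Step 4 (up): focus=Q path=root depth=0 children=['X', 'O', 'C'] (at root)
Step 5 (set A): focus=A path=root depth=0 children=['X', 'O', 'C'] (at root)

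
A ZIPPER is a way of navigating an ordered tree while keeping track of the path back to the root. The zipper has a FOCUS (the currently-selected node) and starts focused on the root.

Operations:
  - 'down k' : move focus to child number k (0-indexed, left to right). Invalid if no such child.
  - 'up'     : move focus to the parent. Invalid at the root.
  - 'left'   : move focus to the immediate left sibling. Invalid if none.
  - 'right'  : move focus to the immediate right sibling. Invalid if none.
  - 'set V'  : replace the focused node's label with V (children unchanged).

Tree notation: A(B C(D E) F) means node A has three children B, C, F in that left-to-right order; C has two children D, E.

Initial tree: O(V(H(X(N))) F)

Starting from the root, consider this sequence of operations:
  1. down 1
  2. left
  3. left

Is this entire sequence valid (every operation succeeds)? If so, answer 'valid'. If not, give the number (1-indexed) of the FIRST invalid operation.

Step 1 (down 1): focus=F path=1 depth=1 children=[] left=['V'] right=[] parent=O
Step 2 (left): focus=V path=0 depth=1 children=['H'] left=[] right=['F'] parent=O
Step 3 (left): INVALID

Answer: 3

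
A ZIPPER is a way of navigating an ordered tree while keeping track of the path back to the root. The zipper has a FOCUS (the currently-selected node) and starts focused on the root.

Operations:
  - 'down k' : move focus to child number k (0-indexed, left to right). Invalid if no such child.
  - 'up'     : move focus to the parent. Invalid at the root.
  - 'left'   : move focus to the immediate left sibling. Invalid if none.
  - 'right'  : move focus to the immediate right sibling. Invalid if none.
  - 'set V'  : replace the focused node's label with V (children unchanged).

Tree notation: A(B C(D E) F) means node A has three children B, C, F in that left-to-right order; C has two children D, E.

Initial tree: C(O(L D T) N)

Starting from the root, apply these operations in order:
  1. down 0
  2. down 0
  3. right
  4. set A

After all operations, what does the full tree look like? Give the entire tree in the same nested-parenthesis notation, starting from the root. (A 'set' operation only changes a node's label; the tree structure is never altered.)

Step 1 (down 0): focus=O path=0 depth=1 children=['L', 'D', 'T'] left=[] right=['N'] parent=C
Step 2 (down 0): focus=L path=0/0 depth=2 children=[] left=[] right=['D', 'T'] parent=O
Step 3 (right): focus=D path=0/1 depth=2 children=[] left=['L'] right=['T'] parent=O
Step 4 (set A): focus=A path=0/1 depth=2 children=[] left=['L'] right=['T'] parent=O

Answer: C(O(L A T) N)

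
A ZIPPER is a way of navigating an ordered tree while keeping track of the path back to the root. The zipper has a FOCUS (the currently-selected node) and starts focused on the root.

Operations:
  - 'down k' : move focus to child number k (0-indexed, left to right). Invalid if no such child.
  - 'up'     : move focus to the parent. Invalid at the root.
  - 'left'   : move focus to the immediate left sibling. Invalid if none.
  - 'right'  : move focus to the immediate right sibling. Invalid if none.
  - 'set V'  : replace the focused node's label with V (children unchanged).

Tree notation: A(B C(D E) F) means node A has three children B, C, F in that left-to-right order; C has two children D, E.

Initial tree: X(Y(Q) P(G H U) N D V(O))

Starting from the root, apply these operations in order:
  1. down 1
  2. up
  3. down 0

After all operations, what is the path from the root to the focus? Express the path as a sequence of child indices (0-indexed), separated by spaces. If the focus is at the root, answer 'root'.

Step 1 (down 1): focus=P path=1 depth=1 children=['G', 'H', 'U'] left=['Y'] right=['N', 'D', 'V'] parent=X
Step 2 (up): focus=X path=root depth=0 children=['Y', 'P', 'N', 'D', 'V'] (at root)
Step 3 (down 0): focus=Y path=0 depth=1 children=['Q'] left=[] right=['P', 'N', 'D', 'V'] parent=X

Answer: 0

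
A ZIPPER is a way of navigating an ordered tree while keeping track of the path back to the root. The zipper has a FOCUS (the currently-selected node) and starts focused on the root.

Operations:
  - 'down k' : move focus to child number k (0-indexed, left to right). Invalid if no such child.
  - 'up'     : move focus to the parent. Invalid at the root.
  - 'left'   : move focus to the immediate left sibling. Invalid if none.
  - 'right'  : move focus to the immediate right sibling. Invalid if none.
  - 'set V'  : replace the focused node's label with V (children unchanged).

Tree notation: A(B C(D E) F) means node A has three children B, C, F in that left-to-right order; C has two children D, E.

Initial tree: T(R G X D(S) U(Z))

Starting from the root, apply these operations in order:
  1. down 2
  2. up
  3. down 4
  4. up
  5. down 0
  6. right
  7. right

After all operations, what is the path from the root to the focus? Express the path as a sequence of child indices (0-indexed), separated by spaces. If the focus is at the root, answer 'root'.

Answer: 2

Derivation:
Step 1 (down 2): focus=X path=2 depth=1 children=[] left=['R', 'G'] right=['D', 'U'] parent=T
Step 2 (up): focus=T path=root depth=0 children=['R', 'G', 'X', 'D', 'U'] (at root)
Step 3 (down 4): focus=U path=4 depth=1 children=['Z'] left=['R', 'G', 'X', 'D'] right=[] parent=T
Step 4 (up): focus=T path=root depth=0 children=['R', 'G', 'X', 'D', 'U'] (at root)
Step 5 (down 0): focus=R path=0 depth=1 children=[] left=[] right=['G', 'X', 'D', 'U'] parent=T
Step 6 (right): focus=G path=1 depth=1 children=[] left=['R'] right=['X', 'D', 'U'] parent=T
Step 7 (right): focus=X path=2 depth=1 children=[] left=['R', 'G'] right=['D', 'U'] parent=T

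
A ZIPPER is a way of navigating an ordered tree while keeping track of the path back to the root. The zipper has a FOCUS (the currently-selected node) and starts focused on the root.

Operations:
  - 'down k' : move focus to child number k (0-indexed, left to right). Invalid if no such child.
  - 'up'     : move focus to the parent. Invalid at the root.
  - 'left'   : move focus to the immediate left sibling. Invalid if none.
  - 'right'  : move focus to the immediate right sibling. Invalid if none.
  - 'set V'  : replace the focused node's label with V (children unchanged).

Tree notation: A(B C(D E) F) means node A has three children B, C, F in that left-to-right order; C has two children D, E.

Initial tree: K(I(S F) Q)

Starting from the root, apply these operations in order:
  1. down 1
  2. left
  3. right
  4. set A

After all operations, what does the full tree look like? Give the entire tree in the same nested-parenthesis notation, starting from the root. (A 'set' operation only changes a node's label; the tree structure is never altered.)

Step 1 (down 1): focus=Q path=1 depth=1 children=[] left=['I'] right=[] parent=K
Step 2 (left): focus=I path=0 depth=1 children=['S', 'F'] left=[] right=['Q'] parent=K
Step 3 (right): focus=Q path=1 depth=1 children=[] left=['I'] right=[] parent=K
Step 4 (set A): focus=A path=1 depth=1 children=[] left=['I'] right=[] parent=K

Answer: K(I(S F) A)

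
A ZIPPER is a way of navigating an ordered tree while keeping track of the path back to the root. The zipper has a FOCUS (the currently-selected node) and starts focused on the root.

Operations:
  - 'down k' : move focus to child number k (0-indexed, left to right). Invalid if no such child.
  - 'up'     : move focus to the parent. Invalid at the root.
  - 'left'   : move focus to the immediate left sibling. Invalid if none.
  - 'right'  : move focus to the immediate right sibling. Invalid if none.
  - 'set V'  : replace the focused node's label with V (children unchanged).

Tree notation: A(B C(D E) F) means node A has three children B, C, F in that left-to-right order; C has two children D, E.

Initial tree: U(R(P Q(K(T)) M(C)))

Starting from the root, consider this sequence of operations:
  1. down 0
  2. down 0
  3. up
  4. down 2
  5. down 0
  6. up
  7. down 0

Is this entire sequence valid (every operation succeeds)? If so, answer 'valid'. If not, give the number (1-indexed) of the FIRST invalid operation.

Step 1 (down 0): focus=R path=0 depth=1 children=['P', 'Q', 'M'] left=[] right=[] parent=U
Step 2 (down 0): focus=P path=0/0 depth=2 children=[] left=[] right=['Q', 'M'] parent=R
Step 3 (up): focus=R path=0 depth=1 children=['P', 'Q', 'M'] left=[] right=[] parent=U
Step 4 (down 2): focus=M path=0/2 depth=2 children=['C'] left=['P', 'Q'] right=[] parent=R
Step 5 (down 0): focus=C path=0/2/0 depth=3 children=[] left=[] right=[] parent=M
Step 6 (up): focus=M path=0/2 depth=2 children=['C'] left=['P', 'Q'] right=[] parent=R
Step 7 (down 0): focus=C path=0/2/0 depth=3 children=[] left=[] right=[] parent=M

Answer: valid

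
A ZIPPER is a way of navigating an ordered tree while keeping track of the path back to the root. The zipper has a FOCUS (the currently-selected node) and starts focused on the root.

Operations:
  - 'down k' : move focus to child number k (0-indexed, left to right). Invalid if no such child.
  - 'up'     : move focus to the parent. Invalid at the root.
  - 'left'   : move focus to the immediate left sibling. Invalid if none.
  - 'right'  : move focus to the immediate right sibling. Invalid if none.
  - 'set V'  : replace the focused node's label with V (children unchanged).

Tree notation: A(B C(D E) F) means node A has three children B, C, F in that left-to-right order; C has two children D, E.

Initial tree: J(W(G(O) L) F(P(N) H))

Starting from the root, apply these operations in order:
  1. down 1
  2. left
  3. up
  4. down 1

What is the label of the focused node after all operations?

Answer: F

Derivation:
Step 1 (down 1): focus=F path=1 depth=1 children=['P', 'H'] left=['W'] right=[] parent=J
Step 2 (left): focus=W path=0 depth=1 children=['G', 'L'] left=[] right=['F'] parent=J
Step 3 (up): focus=J path=root depth=0 children=['W', 'F'] (at root)
Step 4 (down 1): focus=F path=1 depth=1 children=['P', 'H'] left=['W'] right=[] parent=J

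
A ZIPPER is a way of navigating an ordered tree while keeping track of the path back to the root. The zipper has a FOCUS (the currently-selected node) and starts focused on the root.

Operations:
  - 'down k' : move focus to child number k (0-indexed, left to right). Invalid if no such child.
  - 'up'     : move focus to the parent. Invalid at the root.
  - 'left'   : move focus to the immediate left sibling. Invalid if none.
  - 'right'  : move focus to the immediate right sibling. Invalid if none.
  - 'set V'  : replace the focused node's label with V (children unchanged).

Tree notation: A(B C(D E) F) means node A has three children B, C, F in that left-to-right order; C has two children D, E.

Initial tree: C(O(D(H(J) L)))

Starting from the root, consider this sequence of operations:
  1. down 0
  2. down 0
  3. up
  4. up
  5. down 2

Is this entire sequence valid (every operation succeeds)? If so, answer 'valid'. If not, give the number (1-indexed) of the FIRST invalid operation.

Answer: 5

Derivation:
Step 1 (down 0): focus=O path=0 depth=1 children=['D'] left=[] right=[] parent=C
Step 2 (down 0): focus=D path=0/0 depth=2 children=['H', 'L'] left=[] right=[] parent=O
Step 3 (up): focus=O path=0 depth=1 children=['D'] left=[] right=[] parent=C
Step 4 (up): focus=C path=root depth=0 children=['O'] (at root)
Step 5 (down 2): INVALID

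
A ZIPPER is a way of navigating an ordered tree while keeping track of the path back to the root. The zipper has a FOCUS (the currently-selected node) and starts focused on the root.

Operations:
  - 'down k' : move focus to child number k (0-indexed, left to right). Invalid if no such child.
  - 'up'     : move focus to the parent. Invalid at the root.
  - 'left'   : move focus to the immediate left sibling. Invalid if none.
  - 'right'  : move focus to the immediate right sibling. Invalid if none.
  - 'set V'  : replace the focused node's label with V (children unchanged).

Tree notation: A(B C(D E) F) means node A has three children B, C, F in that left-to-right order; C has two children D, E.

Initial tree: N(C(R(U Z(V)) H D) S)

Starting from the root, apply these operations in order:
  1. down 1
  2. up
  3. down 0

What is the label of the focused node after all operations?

Step 1 (down 1): focus=S path=1 depth=1 children=[] left=['C'] right=[] parent=N
Step 2 (up): focus=N path=root depth=0 children=['C', 'S'] (at root)
Step 3 (down 0): focus=C path=0 depth=1 children=['R', 'H', 'D'] left=[] right=['S'] parent=N

Answer: C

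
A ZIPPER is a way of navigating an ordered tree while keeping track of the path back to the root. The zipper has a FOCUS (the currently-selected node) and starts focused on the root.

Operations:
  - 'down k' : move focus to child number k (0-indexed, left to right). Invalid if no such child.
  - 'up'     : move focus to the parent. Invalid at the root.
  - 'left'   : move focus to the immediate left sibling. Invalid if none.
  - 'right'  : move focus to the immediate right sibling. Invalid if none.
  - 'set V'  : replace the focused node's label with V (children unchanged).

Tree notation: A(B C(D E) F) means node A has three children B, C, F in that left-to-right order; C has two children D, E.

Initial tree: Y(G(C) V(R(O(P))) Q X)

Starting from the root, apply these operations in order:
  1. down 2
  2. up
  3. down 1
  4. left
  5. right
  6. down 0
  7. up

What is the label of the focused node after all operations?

Step 1 (down 2): focus=Q path=2 depth=1 children=[] left=['G', 'V'] right=['X'] parent=Y
Step 2 (up): focus=Y path=root depth=0 children=['G', 'V', 'Q', 'X'] (at root)
Step 3 (down 1): focus=V path=1 depth=1 children=['R'] left=['G'] right=['Q', 'X'] parent=Y
Step 4 (left): focus=G path=0 depth=1 children=['C'] left=[] right=['V', 'Q', 'X'] parent=Y
Step 5 (right): focus=V path=1 depth=1 children=['R'] left=['G'] right=['Q', 'X'] parent=Y
Step 6 (down 0): focus=R path=1/0 depth=2 children=['O'] left=[] right=[] parent=V
Step 7 (up): focus=V path=1 depth=1 children=['R'] left=['G'] right=['Q', 'X'] parent=Y

Answer: V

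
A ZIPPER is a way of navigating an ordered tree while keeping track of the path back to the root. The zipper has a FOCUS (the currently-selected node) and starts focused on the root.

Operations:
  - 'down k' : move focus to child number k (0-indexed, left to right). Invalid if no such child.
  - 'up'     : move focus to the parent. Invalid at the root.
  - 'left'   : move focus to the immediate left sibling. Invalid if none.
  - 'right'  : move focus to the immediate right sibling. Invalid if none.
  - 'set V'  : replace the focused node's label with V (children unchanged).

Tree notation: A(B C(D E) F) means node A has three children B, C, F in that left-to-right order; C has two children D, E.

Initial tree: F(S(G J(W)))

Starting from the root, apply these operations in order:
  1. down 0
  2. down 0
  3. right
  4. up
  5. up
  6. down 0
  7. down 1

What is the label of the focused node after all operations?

Answer: J

Derivation:
Step 1 (down 0): focus=S path=0 depth=1 children=['G', 'J'] left=[] right=[] parent=F
Step 2 (down 0): focus=G path=0/0 depth=2 children=[] left=[] right=['J'] parent=S
Step 3 (right): focus=J path=0/1 depth=2 children=['W'] left=['G'] right=[] parent=S
Step 4 (up): focus=S path=0 depth=1 children=['G', 'J'] left=[] right=[] parent=F
Step 5 (up): focus=F path=root depth=0 children=['S'] (at root)
Step 6 (down 0): focus=S path=0 depth=1 children=['G', 'J'] left=[] right=[] parent=F
Step 7 (down 1): focus=J path=0/1 depth=2 children=['W'] left=['G'] right=[] parent=S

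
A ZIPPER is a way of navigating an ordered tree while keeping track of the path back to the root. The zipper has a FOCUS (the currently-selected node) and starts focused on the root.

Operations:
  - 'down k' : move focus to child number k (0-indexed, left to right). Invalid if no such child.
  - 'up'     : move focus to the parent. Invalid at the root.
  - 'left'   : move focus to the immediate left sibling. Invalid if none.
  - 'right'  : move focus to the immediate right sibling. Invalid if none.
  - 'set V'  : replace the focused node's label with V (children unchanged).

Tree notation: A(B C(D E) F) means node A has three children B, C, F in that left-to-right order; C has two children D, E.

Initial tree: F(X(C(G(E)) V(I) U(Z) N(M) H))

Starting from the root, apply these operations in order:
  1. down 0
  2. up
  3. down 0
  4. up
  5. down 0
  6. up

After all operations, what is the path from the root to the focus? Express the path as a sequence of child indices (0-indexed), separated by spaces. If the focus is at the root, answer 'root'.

Answer: root

Derivation:
Step 1 (down 0): focus=X path=0 depth=1 children=['C', 'V', 'U', 'N', 'H'] left=[] right=[] parent=F
Step 2 (up): focus=F path=root depth=0 children=['X'] (at root)
Step 3 (down 0): focus=X path=0 depth=1 children=['C', 'V', 'U', 'N', 'H'] left=[] right=[] parent=F
Step 4 (up): focus=F path=root depth=0 children=['X'] (at root)
Step 5 (down 0): focus=X path=0 depth=1 children=['C', 'V', 'U', 'N', 'H'] left=[] right=[] parent=F
Step 6 (up): focus=F path=root depth=0 children=['X'] (at root)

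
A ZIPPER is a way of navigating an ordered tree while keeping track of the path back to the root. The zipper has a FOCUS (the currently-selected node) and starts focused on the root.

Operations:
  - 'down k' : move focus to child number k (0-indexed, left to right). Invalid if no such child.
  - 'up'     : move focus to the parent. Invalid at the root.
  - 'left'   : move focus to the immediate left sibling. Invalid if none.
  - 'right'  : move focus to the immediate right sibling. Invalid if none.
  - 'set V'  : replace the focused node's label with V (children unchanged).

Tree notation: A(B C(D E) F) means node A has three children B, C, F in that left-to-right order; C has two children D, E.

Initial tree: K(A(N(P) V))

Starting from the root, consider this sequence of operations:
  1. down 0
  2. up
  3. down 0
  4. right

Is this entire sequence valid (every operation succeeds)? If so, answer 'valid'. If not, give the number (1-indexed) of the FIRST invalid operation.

Step 1 (down 0): focus=A path=0 depth=1 children=['N', 'V'] left=[] right=[] parent=K
Step 2 (up): focus=K path=root depth=0 children=['A'] (at root)
Step 3 (down 0): focus=A path=0 depth=1 children=['N', 'V'] left=[] right=[] parent=K
Step 4 (right): INVALID

Answer: 4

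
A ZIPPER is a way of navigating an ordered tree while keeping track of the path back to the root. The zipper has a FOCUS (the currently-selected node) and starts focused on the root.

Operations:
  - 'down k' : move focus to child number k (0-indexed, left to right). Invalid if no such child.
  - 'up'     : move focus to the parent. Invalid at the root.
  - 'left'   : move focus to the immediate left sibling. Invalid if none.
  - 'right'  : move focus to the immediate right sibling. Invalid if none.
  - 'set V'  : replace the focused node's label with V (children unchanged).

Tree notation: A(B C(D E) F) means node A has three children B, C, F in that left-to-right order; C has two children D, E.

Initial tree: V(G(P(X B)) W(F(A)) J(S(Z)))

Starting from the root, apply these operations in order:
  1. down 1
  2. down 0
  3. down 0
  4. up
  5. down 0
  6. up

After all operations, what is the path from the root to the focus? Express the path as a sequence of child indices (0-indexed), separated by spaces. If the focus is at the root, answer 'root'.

Answer: 1 0

Derivation:
Step 1 (down 1): focus=W path=1 depth=1 children=['F'] left=['G'] right=['J'] parent=V
Step 2 (down 0): focus=F path=1/0 depth=2 children=['A'] left=[] right=[] parent=W
Step 3 (down 0): focus=A path=1/0/0 depth=3 children=[] left=[] right=[] parent=F
Step 4 (up): focus=F path=1/0 depth=2 children=['A'] left=[] right=[] parent=W
Step 5 (down 0): focus=A path=1/0/0 depth=3 children=[] left=[] right=[] parent=F
Step 6 (up): focus=F path=1/0 depth=2 children=['A'] left=[] right=[] parent=W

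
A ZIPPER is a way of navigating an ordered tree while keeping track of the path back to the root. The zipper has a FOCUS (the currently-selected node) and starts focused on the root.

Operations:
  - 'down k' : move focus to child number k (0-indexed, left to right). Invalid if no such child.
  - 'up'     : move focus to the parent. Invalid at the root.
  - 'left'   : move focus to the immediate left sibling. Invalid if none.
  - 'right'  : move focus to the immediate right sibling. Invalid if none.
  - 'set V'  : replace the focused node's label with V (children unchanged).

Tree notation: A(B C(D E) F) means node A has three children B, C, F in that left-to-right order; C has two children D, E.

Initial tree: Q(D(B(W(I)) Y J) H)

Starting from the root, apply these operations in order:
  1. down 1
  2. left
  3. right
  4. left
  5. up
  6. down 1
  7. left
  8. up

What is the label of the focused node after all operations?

Answer: Q

Derivation:
Step 1 (down 1): focus=H path=1 depth=1 children=[] left=['D'] right=[] parent=Q
Step 2 (left): focus=D path=0 depth=1 children=['B', 'Y', 'J'] left=[] right=['H'] parent=Q
Step 3 (right): focus=H path=1 depth=1 children=[] left=['D'] right=[] parent=Q
Step 4 (left): focus=D path=0 depth=1 children=['B', 'Y', 'J'] left=[] right=['H'] parent=Q
Step 5 (up): focus=Q path=root depth=0 children=['D', 'H'] (at root)
Step 6 (down 1): focus=H path=1 depth=1 children=[] left=['D'] right=[] parent=Q
Step 7 (left): focus=D path=0 depth=1 children=['B', 'Y', 'J'] left=[] right=['H'] parent=Q
Step 8 (up): focus=Q path=root depth=0 children=['D', 'H'] (at root)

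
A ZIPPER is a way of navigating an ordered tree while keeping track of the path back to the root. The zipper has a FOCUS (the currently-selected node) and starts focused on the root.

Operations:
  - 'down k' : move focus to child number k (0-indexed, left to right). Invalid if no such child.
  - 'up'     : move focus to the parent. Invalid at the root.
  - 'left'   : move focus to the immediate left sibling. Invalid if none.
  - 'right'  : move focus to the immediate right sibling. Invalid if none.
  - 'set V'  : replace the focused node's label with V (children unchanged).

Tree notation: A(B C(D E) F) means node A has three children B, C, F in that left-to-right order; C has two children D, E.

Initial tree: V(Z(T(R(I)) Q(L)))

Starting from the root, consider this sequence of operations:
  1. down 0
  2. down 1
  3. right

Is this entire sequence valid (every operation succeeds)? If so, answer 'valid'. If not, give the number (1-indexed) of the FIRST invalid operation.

Answer: 3

Derivation:
Step 1 (down 0): focus=Z path=0 depth=1 children=['T', 'Q'] left=[] right=[] parent=V
Step 2 (down 1): focus=Q path=0/1 depth=2 children=['L'] left=['T'] right=[] parent=Z
Step 3 (right): INVALID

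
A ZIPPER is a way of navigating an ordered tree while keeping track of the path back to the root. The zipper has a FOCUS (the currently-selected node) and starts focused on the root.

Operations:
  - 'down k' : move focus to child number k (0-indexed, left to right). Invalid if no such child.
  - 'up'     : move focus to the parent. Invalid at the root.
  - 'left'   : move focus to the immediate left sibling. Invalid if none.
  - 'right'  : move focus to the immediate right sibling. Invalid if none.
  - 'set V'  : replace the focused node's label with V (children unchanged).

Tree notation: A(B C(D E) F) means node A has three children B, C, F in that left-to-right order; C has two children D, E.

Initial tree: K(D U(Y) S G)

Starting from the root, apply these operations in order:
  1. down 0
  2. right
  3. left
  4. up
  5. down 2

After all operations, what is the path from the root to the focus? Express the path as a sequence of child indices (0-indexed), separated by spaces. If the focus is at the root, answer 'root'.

Step 1 (down 0): focus=D path=0 depth=1 children=[] left=[] right=['U', 'S', 'G'] parent=K
Step 2 (right): focus=U path=1 depth=1 children=['Y'] left=['D'] right=['S', 'G'] parent=K
Step 3 (left): focus=D path=0 depth=1 children=[] left=[] right=['U', 'S', 'G'] parent=K
Step 4 (up): focus=K path=root depth=0 children=['D', 'U', 'S', 'G'] (at root)
Step 5 (down 2): focus=S path=2 depth=1 children=[] left=['D', 'U'] right=['G'] parent=K

Answer: 2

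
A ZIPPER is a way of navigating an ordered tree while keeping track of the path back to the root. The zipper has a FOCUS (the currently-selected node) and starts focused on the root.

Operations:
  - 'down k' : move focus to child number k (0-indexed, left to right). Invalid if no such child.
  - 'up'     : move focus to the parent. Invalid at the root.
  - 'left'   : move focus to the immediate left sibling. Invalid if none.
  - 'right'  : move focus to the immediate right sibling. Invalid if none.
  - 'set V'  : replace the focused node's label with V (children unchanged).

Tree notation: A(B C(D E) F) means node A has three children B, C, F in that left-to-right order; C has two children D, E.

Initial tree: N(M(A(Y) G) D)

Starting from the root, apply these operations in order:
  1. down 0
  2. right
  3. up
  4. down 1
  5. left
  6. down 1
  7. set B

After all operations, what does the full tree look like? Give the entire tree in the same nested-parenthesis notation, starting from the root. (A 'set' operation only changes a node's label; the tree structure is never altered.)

Step 1 (down 0): focus=M path=0 depth=1 children=['A', 'G'] left=[] right=['D'] parent=N
Step 2 (right): focus=D path=1 depth=1 children=[] left=['M'] right=[] parent=N
Step 3 (up): focus=N path=root depth=0 children=['M', 'D'] (at root)
Step 4 (down 1): focus=D path=1 depth=1 children=[] left=['M'] right=[] parent=N
Step 5 (left): focus=M path=0 depth=1 children=['A', 'G'] left=[] right=['D'] parent=N
Step 6 (down 1): focus=G path=0/1 depth=2 children=[] left=['A'] right=[] parent=M
Step 7 (set B): focus=B path=0/1 depth=2 children=[] left=['A'] right=[] parent=M

Answer: N(M(A(Y) B) D)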